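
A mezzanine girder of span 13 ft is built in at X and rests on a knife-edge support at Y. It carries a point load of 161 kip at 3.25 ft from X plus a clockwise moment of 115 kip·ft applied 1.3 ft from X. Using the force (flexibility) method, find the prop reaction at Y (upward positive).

Remove the prop at Y; the released (primary) structure is a cantilever built in at X.
Deflection at Y on the released cantilever, summing each load's contribution:
  point load 161 at a = 3.25: Pa²(3L − a)/(6EI) = 10133/EI
  clockwise couple 115 at a = 1.3: M₀a(2L − a)/(2EI) = 1846/EI
  δ_0 = 11979/EI
Tip deflection under a unit load at Y: L³/(3EI) = 732.3/EI.
Compatibility at Y: δ_0 − R_Y·δ_{YY} = 0, so R_Y = 11979/732.3 = 16.36 kip.

R_Y = 16.36 kip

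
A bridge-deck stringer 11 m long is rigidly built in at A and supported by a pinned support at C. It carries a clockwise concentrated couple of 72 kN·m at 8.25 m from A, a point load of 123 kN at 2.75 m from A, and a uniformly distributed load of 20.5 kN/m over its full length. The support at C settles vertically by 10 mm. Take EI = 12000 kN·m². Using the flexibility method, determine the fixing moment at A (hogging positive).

M_A = 505.8 kN·m

Remove the prop at C; the released (primary) structure is a cantilever built in at A.
Deflection at C on the released cantilever, summing each load's contribution:
  clockwise couple 72 at a = 8.25: M₀a(2L − a)/(2EI) = 4084/EI
  point load 123 at a = 2.75: Pa²(3L − a)/(6EI) = 4690/EI
  UDL 20.5: wL⁴/(8EI) = 37518/EI
  δ_0 = 46291/EI
Flexibility coefficient — unit upward force at C: δ_{CC} = L³/(3EI) = 443.7/EI.
With EI = 12000 kN·m²: δ_0 = 3.8576 m and δ_{CC} = 0.036972 m/kN.
Compatibility — the beam at C must follow the support down by 0.01 m: δ_0 − R_C·δ_{CC} = 0.01, so R_C = (3.8576 − 0.01)/0.036972 = 104.1 kN.
Moment equilibrium about A: M_A = Σ(load moments about A) − R_C·L = 1650 − 104.1×11 = 505.8 kN·m.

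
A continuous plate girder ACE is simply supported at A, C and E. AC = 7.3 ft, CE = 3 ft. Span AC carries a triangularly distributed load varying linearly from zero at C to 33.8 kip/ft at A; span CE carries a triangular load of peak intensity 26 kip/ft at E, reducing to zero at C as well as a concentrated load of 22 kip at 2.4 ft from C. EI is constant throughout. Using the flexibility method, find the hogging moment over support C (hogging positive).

Take M_C as the redundant. Released structure: two simple spans AC and CE with a hinge at C.
Rotations at C on the released spans (each span's end-slope, ×1/EI):
  span AC: triangular load, peak 33.8: 7w₀L³/(360EI) = 255.7/EI
  span CE: triangular load, peak 26: 7w₀L³/(360EI) = 13.65/EI
  span CE: point load 22 at a = 2.4: Pab(L + b)/(6LEI) = 6.336/EI
  relative rotation θ_0 = (255.7 + 19.99)/EI = 275.7/EI
A unit hogging moment at C produces rotation L₁/(3EI) + L₂/(3EI) = 3.433/EI.
Slope continuity at C: θ_0 = M_C·3.433/EI, so M_C = 275.7/3.433 = 80.29 kip·ft (hogging).

M_C = 80.29 kip·ft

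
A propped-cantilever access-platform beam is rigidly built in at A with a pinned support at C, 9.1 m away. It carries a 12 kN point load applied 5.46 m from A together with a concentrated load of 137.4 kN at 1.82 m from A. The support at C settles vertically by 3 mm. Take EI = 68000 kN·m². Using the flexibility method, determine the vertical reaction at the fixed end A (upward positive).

R_A = 137.3 kN

Choose R_C as the redundant. The primary structure is the cantilever fixed at A.
Downward deflection at the released point C due to the loads:
  point load 12 at a = 5.46: Pa²(3L − a)/(6EI) = 1302/EI
  point load 137.4 at a = 1.82: Pa²(3L − a)/(6EI) = 1933/EI
  δ_0 = 3235/EI
Flexibility coefficient — unit upward force at C: δ_{CC} = L³/(3EI) = 251.2/EI.
With EI = 68000 kN·m²: δ_0 = 0.047572 m and δ_{CC} = 0.003694 m/kN.
Compatibility — the beam at C must follow the support down by 0.003 m: δ_0 − R_C·δ_{CC} = 0.003, so R_C = (0.047572 − 0.003)/0.003694 = 12.07 kN.
Vertical equilibrium: R_A = ΣP − R_C = 149.4 − 12.07 = 137.3 kN.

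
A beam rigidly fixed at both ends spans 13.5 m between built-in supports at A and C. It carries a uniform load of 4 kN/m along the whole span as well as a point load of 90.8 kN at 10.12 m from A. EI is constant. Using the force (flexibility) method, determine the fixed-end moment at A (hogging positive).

Take the two fixed-end moments M_A, M_C as redundants; the released structure is the simple span AC.
End rotations of the released simple span under the applied load (×1/EI):
  at A: UDL 4: wL³/(24EI) = 410.1/EI
  at C: UDL 4: wL³/(24EI) = 410.1/EI
  at A: point load 90.8 at a = 10.12: Pab(L + b)/(6LEI) = 647.2/EI
  at C: point load 90.8 at a = 10.12: Pab(L + a)/(6LEI) = 905.7/EI
  θ_A0 = 1057/EI,  θ_C0 = 1316/EI
Flexibility coefficients: a unit moment at one end gives L/(3EI) there and L/(6EI) at the far end, so f₁₁ = f₂₂ = 4.5/EI and f₁₂ = f₂₁ = 2.25/EI.
Compatibility — zero rotation at each built-in end:
  4.5 M_A + 2.25 M_C = 1057
  2.25 M_A + 4.5 M_C = 1316
Solving the pair gives M_A = 118.4 kN·m and M_C = 233.2 kN·m (hogging).

M_A = 118.4 kN·m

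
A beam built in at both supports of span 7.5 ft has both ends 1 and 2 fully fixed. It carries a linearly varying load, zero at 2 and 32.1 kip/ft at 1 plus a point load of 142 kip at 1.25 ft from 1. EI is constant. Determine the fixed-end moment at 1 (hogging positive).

Release both end moments; the primary structure is a simply-supported span 12 with redundants M_1 and M_2.
End rotations of the released simple span under the applied load (×1/EI):
  at 1: triangular load, peak 32.1: w₀L³/(45EI) = 300.9/EI
  at 2: triangular load, peak 32.1: 7w₀L³/(360EI) = 263.3/EI
  at 1: point load 142 at a = 1.25: Pab(L + b)/(6LEI) = 339/EI
  at 2: point load 142 at a = 1.25: Pab(L + a)/(6LEI) = 215.7/EI
  θ_10 = 639.9/EI,  θ_20 = 479/EI
Flexibility coefficients: a unit moment at one end gives L/(3EI) there and L/(6EI) at the far end, so f₁₁ = f₂₂ = 2.5/EI and f₁₂ = f₂₁ = 1.25/EI.
Compatibility — zero rotation at each built-in end:
  2.5 M_1 + 1.25 M_2 = 639.9
  1.25 M_1 + 2.5 M_2 = 479
Solving the pair gives M_1 = 213.5 kip·ft and M_2 = 84.84 kip·ft (hogging).

M_1 = 213.5 kip·ft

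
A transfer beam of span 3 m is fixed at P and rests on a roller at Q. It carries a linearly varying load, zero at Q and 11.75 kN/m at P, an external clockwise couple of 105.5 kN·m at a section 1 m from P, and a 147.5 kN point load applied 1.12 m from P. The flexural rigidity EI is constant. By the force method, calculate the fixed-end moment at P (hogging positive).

Choose R_Q as the redundant. The primary structure is the cantilever fixed at P.
Deflection at Q on the released cantilever, summing each load's contribution:
  triangular load, peak 11.75 at the fixed end: w₀L⁴/(30EI) = 31.73/EI
  clockwise couple 105.5 at a = 1: M₀a(2L − a)/(2EI) = 263.8/EI
  point load 147.5 at a = 1.12: Pa²(3L − a)/(6EI) = 243/EI
  δ_0 = 538.5/EI
Flexibility coefficient — unit upward force at Q: δ_{QQ} = L³/(3EI) = 9/EI.
Compatibility at Q: δ_0 − R_Q·δ_{QQ} = 0, so R_Q = 538.5/9 = 59.83 kN.
Moment equilibrium about P: M_P = Σ(load moments about P) − R_Q·L = 288.3 − 59.83×3 = 108.8 kN·m.

M_P = 108.8 kN·m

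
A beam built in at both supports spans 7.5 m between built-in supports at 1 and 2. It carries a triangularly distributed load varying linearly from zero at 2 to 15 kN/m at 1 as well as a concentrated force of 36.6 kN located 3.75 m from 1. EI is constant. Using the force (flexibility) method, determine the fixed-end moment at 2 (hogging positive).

Take the two fixed-end moments M_1, M_2 as redundants; the released structure is the simple span 12.
On the primary (simply-supported) span, the end slopes from the loading are:
  at 1: triangular load, peak 15: w₀L³/(45EI) = 140.6/EI
  at 2: triangular load, peak 15: 7w₀L³/(360EI) = 123/EI
  at 1: point load 36.6 at a = 3.75: Pab(L + b)/(6LEI) = 128.7/EI
  at 2: point load 36.6 at a = 3.75: Pab(L + a)/(6LEI) = 128.7/EI
  θ_10 = 269.3/EI,  θ_20 = 251.7/EI
Flexibility coefficients: a unit moment at one end gives L/(3EI) there and L/(6EI) at the far end, so f₁₁ = f₂₂ = 2.5/EI and f₁₂ = f₂₁ = 1.25/EI.
Compatibility — zero rotation at each built-in end:
  2.5 M_1 + 1.25 M_2 = 269.3
  1.25 M_1 + 2.5 M_2 = 251.7
Solving the pair gives M_1 = 76.5 kN·m and M_2 = 62.44 kN·m (hogging).

M_2 = 62.44 kN·m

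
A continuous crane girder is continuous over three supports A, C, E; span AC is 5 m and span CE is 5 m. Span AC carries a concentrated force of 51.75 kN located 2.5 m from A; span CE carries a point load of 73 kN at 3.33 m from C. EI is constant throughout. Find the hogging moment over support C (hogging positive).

M_C = 51.34 kN·m

Take M_C as the redundant. Released structure: two simple spans AC and CE with a hinge at C.
Rotations at C on the released spans (each span's end-slope, ×1/EI):
  span AC: point load 51.75 at a = 2.5: Pab(L + a)/(6LEI) = 80.86/EI
  span CE: point load 73 at a = 3.33: Pab(L + b)/(6LEI) = 90.26/EI
  relative rotation θ_0 = (80.86 + 90.26)/EI = 171.1/EI
A unit hogging moment at C produces rotation L₁/(3EI) + L₂/(3EI) = 3.333/EI.
Compatibility: M_C·(L₁+L₂)/(3EI) = θ_0, giving M_C = 51.34 kN·m (hogging).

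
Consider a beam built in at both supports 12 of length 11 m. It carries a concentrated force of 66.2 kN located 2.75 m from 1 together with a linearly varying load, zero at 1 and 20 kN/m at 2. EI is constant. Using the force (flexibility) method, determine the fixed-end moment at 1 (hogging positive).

Release both end moments; the primary structure is a simply-supported span 12 with redundants M_1 and M_2.
On the primary (simply-supported) span, the end slopes from the loading are:
  at 1: point load 66.2 at a = 2.75: Pab(L + b)/(6LEI) = 438.1/EI
  at 2: point load 66.2 at a = 2.75: Pab(L + a)/(6LEI) = 312.9/EI
  at 1: triangular load, peak 20: 7w₀L³/(360EI) = 517.6/EI
  at 2: triangular load, peak 20: w₀L³/(45EI) = 591.6/EI
  θ_10 = 955.7/EI,  θ_20 = 904.5/EI
Flexibility coefficients: a unit moment at one end gives L/(3EI) there and L/(6EI) at the far end, so f₁₁ = f₂₂ = 3.667/EI and f₁₂ = f₂₁ = 1.833/EI.
Compatibility — zero rotation at each built-in end:
  3.667 M_1 + 1.833 M_2 = 955.7
  1.833 M_1 + 3.667 M_2 = 904.5
Solving the pair gives M_1 = 183.1 kN·m and M_2 = 155.1 kN·m (hogging).

M_1 = 183.1 kN·m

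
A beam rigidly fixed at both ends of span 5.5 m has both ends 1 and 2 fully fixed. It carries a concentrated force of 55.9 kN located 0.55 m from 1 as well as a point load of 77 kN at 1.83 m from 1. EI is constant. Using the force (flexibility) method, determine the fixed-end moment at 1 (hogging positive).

Release both end moments; the primary structure is a simply-supported span 12 with redundants M_1 and M_2.
Simple-span end rotations at 1 and 2 under the given loads:
  at 1: point load 55.9 at a = 0.55: Pab(L + b)/(6LEI) = 48.19/EI
  at 2: point load 55.9 at a = 0.55: Pab(L + a)/(6LEI) = 27.9/EI
  at 1: point load 77 at a = 1.83: Pab(L + b)/(6LEI) = 143.7/EI
  at 2: point load 77 at a = 1.83: Pab(L + a)/(6LEI) = 114.9/EI
  θ_10 = 191.9/EI,  θ_20 = 142.8/EI
Flexibility coefficients: a unit moment at one end gives L/(3EI) there and L/(6EI) at the far end, so f₁₁ = f₂₂ = 1.833/EI and f₁₂ = f₂₁ = 0.9167/EI.
Compatibility — zero rotation at each built-in end:
  1.833 M_1 + 0.9167 M_2 = 191.9
  0.9167 M_1 + 1.833 M_2 = 142.8
Solving the pair gives M_1 = 87.64 kN·m and M_2 = 34.05 kN·m (hogging).

M_1 = 87.64 kN·m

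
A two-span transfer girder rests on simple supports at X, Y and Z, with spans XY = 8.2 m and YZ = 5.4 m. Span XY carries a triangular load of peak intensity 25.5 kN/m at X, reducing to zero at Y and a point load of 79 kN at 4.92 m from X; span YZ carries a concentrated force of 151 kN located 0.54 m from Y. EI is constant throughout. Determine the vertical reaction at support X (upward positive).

R_X = 81.42 kN

Release continuity at Y by inserting a hinge; the redundant is the internal moment M_Y. The primary structure is two simply-supported spans XY and YZ.
Discontinuity in slope at Y on the released structure — sum the simple-span end rotations:
  span XY: triangular load, peak 25.5: 7w₀L³/(360EI) = 273.4/EI
  span XY: point load 79 at a = 4.92: Pab(L + a)/(6LEI) = 340/EI
  span YZ: point load 151 at a = 0.54: Pab(L + b)/(6LEI) = 125.5/EI
  relative rotation θ_0 = (613.4 + 125.5)/EI = 738.8/EI
A unit hogging moment at Y produces rotation L₁/(3EI) + L₂/(3EI) = 4.533/EI.
Compatibility: M_Y·(L₁+L₂)/(3EI) = θ_0, giving M_Y = 163 kN·m (hogging).
Span XY, ΣM about X with M_Y applied at Y: R_Y^{XY}·8.2 = 674.5 + 163, so R_Y^{XY} = 102.1 kN and R_X = 183.6 − 102.1 = 81.42 kN.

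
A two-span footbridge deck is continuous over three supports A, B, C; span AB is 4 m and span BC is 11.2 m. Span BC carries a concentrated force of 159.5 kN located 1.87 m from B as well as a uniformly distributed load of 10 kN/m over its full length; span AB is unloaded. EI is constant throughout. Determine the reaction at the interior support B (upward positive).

R_B = 285 kN

Take M_B as the redundant. Released structure: two simple spans AB and BC with a hinge at B.
Discontinuity in slope at B on the released structure — sum the simple-span end rotations:
  span BC: point load 159.5 at a = 1.87: Pab(L + b)/(6LEI) = 850.2/EI
  span BC: UDL 10: wL³/(24EI) = 585.4/EI
  relative rotation θ_0 = (0 + 1436)/EI = 1436/EI
A unit hogging moment at B produces rotation L₁/(3EI) + L₂/(3EI) = 5.067/EI.
Slope continuity at B: θ_0 = M_B·5.067/EI, so M_B = 1436/5.067 = 283.3 kN·m (hogging).
Span AB, ΣM about A with M_B applied at B: R_B^{AB}·4 = 0 + 283.3, so R_B^{AB} = 70.83 kN and R_A = 0 − 70.83 = -70.83 kN.
Span BC, ΣM about C: R_B^{BC}·11.2 = 2115 + 283.3, so R_B^{BC} = 214.2 kN and R_C = 271.5 − 214.2 = 57.33 kN.
R_B = 70.83 + 214.2 = 285 kN.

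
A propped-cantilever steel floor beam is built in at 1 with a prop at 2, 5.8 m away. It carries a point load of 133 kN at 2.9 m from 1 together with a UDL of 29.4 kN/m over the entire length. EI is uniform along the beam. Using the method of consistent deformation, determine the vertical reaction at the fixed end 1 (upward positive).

R_1 = 198 kN

Take the reaction at 2 as the redundant and release it; the primary structure is a cantilever fixed at 1.
Deflection at 2 on the released cantilever, summing each load's contribution:
  point load 133 at a = 2.9: Pa²(3L − a)/(6EI) = 2703/EI
  UDL 29.4: wL⁴/(8EI) = 4159/EI
  δ_0 = 6862/EI
Flexibility coefficient — unit upward force at 2: δ_{22} = L³/(3EI) = 65.04/EI.
The prop prevents deflection at 2: R_2 = δ_0/δ_{22} = 6862/65.04 = 105.5 kN.
Vertical equilibrium: R_1 = ΣP − R_2 = 303.5 − 105.5 = 198 kN.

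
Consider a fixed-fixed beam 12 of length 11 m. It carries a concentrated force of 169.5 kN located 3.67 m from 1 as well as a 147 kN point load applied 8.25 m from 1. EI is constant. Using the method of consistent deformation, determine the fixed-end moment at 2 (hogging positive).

M_2 = 365.7 kN·m

Release both end moments; the primary structure is a simply-supported span 12 with redundants M_1 and M_2.
Simple-span end rotations at 1 and 2 under the given loads:
  at 1: point load 169.5 at a = 3.67: Pab(L + b)/(6LEI) = 1266/EI
  at 2: point load 169.5 at a = 3.67: Pab(L + a)/(6LEI) = 1014/EI
  at 1: point load 147 at a = 8.25: Pab(L + b)/(6LEI) = 694.8/EI
  at 2: point load 147 at a = 8.25: Pab(L + a)/(6LEI) = 972.7/EI
  θ_10 = 1961/EI,  θ_20 = 1986/EI
Flexibility coefficients: a unit moment at one end gives L/(3EI) there and L/(6EI) at the far end, so f₁₁ = f₂₂ = 3.667/EI and f₁₂ = f₂₁ = 1.833/EI.
Compatibility — zero rotation at each built-in end:
  3.667 M_1 + 1.833 M_2 = 1961
  1.833 M_1 + 3.667 M_2 = 1986
Solving the pair gives M_1 = 352 kN·m and M_2 = 365.7 kN·m (hogging).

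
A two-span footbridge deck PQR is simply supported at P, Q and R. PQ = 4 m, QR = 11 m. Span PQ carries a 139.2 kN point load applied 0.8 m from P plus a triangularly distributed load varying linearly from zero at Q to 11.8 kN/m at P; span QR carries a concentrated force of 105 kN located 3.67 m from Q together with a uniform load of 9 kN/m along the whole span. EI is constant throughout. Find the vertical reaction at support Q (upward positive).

Insert a hinge at Q; M_Q is the redundant, and each span becomes simply supported.
Rotations at Q on the released spans (each span's end-slope, ×1/EI):
  span PQ: point load 139.2 at a = 0.8: Pab(L + a)/(6LEI) = 71.27/EI
  span PQ: triangular load, peak 11.8: 7w₀L³/(360EI) = 14.68/EI
  span QR: point load 105 at a = 3.67: Pab(L + b)/(6LEI) = 784.5/EI
  span QR: UDL 9: wL³/(24EI) = 499.1/EI
  relative rotation θ_0 = (85.95 + 1284)/EI = 1370/EI
A unit hogging moment at Q produces rotation L₁/(3EI) + L₂/(3EI) = 5/EI.
Slope continuity at Q: θ_0 = M_Q·5/EI, so M_Q = 1370/5 = 273.9 kN·m (hogging).
Span PQ, ΣM about P with M_Q applied at Q: R_Q^{PQ}·4 = 142.8 + 273.9, so R_Q^{PQ} = 104.2 kN and R_P = 162.8 − 104.2 = 58.62 kN.
Span QR, ΣM about R: R_Q^{QR}·11 = 1314 + 273.9, so R_Q^{QR} = 144.4 kN and R_R = 204 − 144.4 = 59.63 kN.
R_Q = 104.2 + 144.4 = 248.6 kN.

R_Q = 248.6 kN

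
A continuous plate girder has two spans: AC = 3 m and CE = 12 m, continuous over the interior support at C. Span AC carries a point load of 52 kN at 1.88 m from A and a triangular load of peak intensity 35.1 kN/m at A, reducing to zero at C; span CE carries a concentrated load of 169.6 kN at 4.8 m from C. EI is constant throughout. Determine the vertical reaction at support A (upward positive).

R_A = -52.9 kN

Release continuity at C by inserting a hinge; the redundant is the internal moment M_C. The primary structure is two simply-supported spans AC and CE.
End slopes at the hinge C, treating each span as simply supported:
  span AC: point load 52 at a = 1.88: Pab(L + a)/(6LEI) = 29.68/EI
  span AC: triangular load, peak 35.1: 7w₀L³/(360EI) = 18.43/EI
  span CE: point load 169.6 at a = 4.8: Pab(L + b)/(6LEI) = 1563/EI
  relative rotation θ_0 = (48.11 + 1563)/EI = 1611/EI
A unit hogging moment at C produces rotation L₁/(3EI) + L₂/(3EI) = 5/EI.
Slope continuity at C: θ_0 = M_C·5/EI, so M_C = 1611/5 = 322.2 kN·m (hogging).
Span AC, ΣM about A with M_C applied at C: R_C^{AC}·3 = 150.4 + 322.2, so R_C^{AC} = 157.5 kN and R_A = 104.7 − 157.5 = -52.9 kN.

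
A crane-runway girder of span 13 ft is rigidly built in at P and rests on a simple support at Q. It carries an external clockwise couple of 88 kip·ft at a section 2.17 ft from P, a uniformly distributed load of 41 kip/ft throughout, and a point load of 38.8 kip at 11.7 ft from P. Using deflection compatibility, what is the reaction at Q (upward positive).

Choose R_Q as the redundant. The primary structure is the cantilever fixed at P.
Free-end deflection of the primary structure under the applied loading (downward +):
  clockwise couple 88 at a = 2.17: M₀a(2L − a)/(2EI) = 2275/EI
  UDL 41: wL⁴/(8EI) = 146375/EI
  point load 38.8 at a = 11.7: Pa²(3L − a)/(6EI) = 24167/EI
  δ_0 = 172817/EI
Tip deflection under a unit load at Q: L³/(3EI) = 732.3/EI.
Compatibility at Q: δ_0 − R_Q·δ_{QQ} = 0, so R_Q = 172817/732.3 = 236 kip.

R_Q = 236 kip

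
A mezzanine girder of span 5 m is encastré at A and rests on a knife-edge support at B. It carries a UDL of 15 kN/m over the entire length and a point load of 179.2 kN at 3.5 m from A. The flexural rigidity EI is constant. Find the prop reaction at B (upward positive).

R_B = 129.1 kN

Choose R_B as the redundant. The primary structure is the cantilever fixed at A.
Deflection at B on the released cantilever, summing each load's contribution:
  UDL 15: wL⁴/(8EI) = 1172/EI
  point load 179.2 at a = 3.5: Pa²(3L − a)/(6EI) = 4207/EI
  δ_0 = 5379/EI
Flexibility coefficient — unit upward force at B: δ_{BB} = L³/(3EI) = 41.67/EI.
Compatibility at B: δ_0 − R_B·δ_{BB} = 0, so R_B = 5379/41.67 = 129.1 kN.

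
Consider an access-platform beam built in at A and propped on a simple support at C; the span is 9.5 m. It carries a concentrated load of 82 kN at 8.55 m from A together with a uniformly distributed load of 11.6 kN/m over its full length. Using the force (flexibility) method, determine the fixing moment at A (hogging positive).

M_A = 169.4 kN·m

Take the reaction at C as the redundant and release it; the primary structure is a cantilever fixed at A.
Primary-structure tip deflection at C by superposition:
  point load 82 at a = 8.55: Pa²(3L − a)/(6EI) = 19931/EI
  UDL 11.6: wL⁴/(8EI) = 11810/EI
  δ_0 = 31742/EI
Flexibility coefficient — unit upward force at C: δ_{CC} = L³/(3EI) = 285.8/EI.
The prop prevents deflection at C: R_C = δ_0/δ_{CC} = 31742/285.8 = 111.1 kN.
Moment equilibrium about A: M_A = Σ(load moments about A) − R_C·L = 1225 − 111.1×9.5 = 169.4 kN·m.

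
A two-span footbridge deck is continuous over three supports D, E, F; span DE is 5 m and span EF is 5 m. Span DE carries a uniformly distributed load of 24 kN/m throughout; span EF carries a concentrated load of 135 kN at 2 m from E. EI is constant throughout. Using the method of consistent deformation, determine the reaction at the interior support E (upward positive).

R_E = 181.9 kN

Take M_E as the redundant. Released structure: two simple spans DE and EF with a hinge at E.
Discontinuity in slope at E on the released structure — sum the simple-span end rotations:
  span DE: UDL 24: wL³/(24EI) = 125/EI
  span EF: point load 135 at a = 2: Pab(L + b)/(6LEI) = 216/EI
  relative rotation θ_0 = (125 + 216)/EI = 341/EI
A unit hogging moment at E produces rotation L₁/(3EI) + L₂/(3EI) = 3.333/EI.
Slope continuity at E: θ_0 = M_E·3.333/EI, so M_E = 341/3.333 = 102.3 kN·m (hogging).
Span DE, ΣM about D with M_E applied at E: R_E^{DE}·5 = 300 + 102.3, so R_E^{DE} = 80.46 kN and R_D = 120 − 80.46 = 39.54 kN.
Span EF, ΣM about F: R_E^{EF}·5 = 405 + 102.3, so R_E^{EF} = 101.5 kN and R_F = 135 − 101.5 = 33.54 kN.
R_E = 80.46 + 101.5 = 181.9 kN.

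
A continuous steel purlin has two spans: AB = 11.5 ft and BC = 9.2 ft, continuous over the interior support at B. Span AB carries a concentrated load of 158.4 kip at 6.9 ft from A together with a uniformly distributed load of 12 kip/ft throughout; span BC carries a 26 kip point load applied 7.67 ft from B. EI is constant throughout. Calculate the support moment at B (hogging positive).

Insert a hinge at B; M_B is the redundant, and each span becomes simply supported.
Discontinuity in slope at B on the released structure — sum the simple-span end rotations:
  span AB: point load 158.4 at a = 6.9: Pab(L + a)/(6LEI) = 1341/EI
  span AB: UDL 12: wL³/(24EI) = 760.4/EI
  span BC: point load 26 at a = 7.67: Pab(L + b)/(6LEI) = 59.31/EI
  relative rotation θ_0 = (2101 + 59.31)/EI = 2160/EI
A unit hogging moment at B produces rotation L₁/(3EI) + L₂/(3EI) = 6.9/EI.
Slope continuity at B: θ_0 = M_B·6.9/EI, so M_B = 2160/6.9 = 313.1 kip·ft (hogging).

M_B = 313.1 kip·ft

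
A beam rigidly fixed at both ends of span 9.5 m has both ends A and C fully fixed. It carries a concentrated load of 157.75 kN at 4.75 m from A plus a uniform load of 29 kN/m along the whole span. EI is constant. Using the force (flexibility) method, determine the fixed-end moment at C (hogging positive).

Take the two fixed-end moments M_A, M_C as redundants; the released structure is the simple span AC.
On the primary (simply-supported) span, the end slopes from the loading are:
  at A: point load 157.75 at a = 4.75: Pab(L + b)/(6LEI) = 889.8/EI
  at C: point load 157.75 at a = 4.75: Pab(L + a)/(6LEI) = 889.8/EI
  at A: UDL 29: wL³/(24EI) = 1036/EI
  at C: UDL 29: wL³/(24EI) = 1036/EI
  θ_A0 = 1926/EI,  θ_C0 = 1926/EI
Flexibility coefficients: a unit moment at one end gives L/(3EI) there and L/(6EI) at the far end, so f₁₁ = f₂₂ = 3.167/EI and f₁₂ = f₂₁ = 1.583/EI.
Compatibility — zero rotation at each built-in end:
  3.167 M_A + 1.583 M_C = 1926
  1.583 M_A + 3.167 M_C = 1926
Solving the pair gives M_A = 405.4 kN·m and M_C = 405.4 kN·m (hogging).

M_C = 405.4 kN·m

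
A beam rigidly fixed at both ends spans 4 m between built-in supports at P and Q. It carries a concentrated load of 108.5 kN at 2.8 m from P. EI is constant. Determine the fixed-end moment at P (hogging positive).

M_P = 27.34 kN·m

Take the two fixed-end moments M_P, M_Q as redundants; the released structure is the simple span PQ.
Simple-span end rotations at P and Q under the given loads:
  at P: point load 108.5 at a = 2.8: Pab(L + b)/(6LEI) = 78.99/EI
  at Q: point load 108.5 at a = 2.8: Pab(L + a)/(6LEI) = 103.3/EI
  θ_P0 = 78.99/EI,  θ_Q0 = 103.3/EI
Flexibility coefficients: a unit moment at one end gives L/(3EI) there and L/(6EI) at the far end, so f₁₁ = f₂₂ = 1.333/EI and f₁₂ = f₂₁ = 0.6667/EI.
Compatibility — zero rotation at each built-in end:
  1.333 M_P + 0.6667 M_Q = 78.99
  0.6667 M_P + 1.333 M_Q = 103.3
Solving the pair gives M_P = 27.34 kN·m and M_Q = 63.8 kN·m (hogging).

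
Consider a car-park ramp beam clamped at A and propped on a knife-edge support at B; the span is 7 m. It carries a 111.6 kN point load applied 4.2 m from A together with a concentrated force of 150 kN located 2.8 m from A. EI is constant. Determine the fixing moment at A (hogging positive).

M_A = 332.8 kN·m

Remove the prop at B; the released (primary) structure is a cantilever built in at A.
Deflection at B on the released cantilever, summing each load's contribution:
  point load 111.6 at a = 4.2: Pa²(3L − a)/(6EI) = 5512/EI
  point load 150 at a = 2.8: Pa²(3L − a)/(6EI) = 3567/EI
  δ_0 = 9079/EI
Flexibility coefficient — unit upward force at B: δ_{BB} = L³/(3EI) = 114.3/EI.
Compatibility at B: δ_0 − R_B·δ_{BB} = 0, so R_B = 9079/114.3 = 79.41 kN.
Moment equilibrium about A: M_A = Σ(load moments about A) − R_B·L = 888.7 − 79.41×7 = 332.8 kN·m.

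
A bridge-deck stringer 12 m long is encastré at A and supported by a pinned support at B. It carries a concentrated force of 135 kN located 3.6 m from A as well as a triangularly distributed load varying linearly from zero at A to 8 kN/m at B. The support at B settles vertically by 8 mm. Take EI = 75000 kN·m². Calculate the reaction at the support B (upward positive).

Take the reaction at B as the redundant and release it; the primary structure is a cantilever fixed at A.
Primary-structure tip deflection at B by superposition:
  point load 135 at a = 3.6: Pa²(3L − a)/(6EI) = 9448/EI
  triangular load, peak 8 at the free end: 11w₀L⁴/(120EI) = 15206/EI
  δ_0 = 24654/EI
Tip deflection under a unit load at B: L³/(3EI) = 576/EI.
With EI = 75000 kN·m²: δ_0 = 0.32872 m and δ_{BB} = 0.00768 m/kN.
Compatibility — the beam at B must follow the support down by 0.008 m: δ_0 − R_B·δ_{BB} = 0.008, so R_B = (0.32872 − 0.008)/0.00768 = 41.76 kN.

R_B = 41.76 kN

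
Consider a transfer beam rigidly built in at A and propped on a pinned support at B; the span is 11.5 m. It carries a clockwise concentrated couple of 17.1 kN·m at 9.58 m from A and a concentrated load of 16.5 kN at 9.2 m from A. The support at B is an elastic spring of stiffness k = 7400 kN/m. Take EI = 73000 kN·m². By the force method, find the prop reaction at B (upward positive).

Release the roller at B. Primary structure: cantilever fixed at A.
Downward deflection at the released point B due to the loads:
  clockwise couple 17.1 at a = 9.58: M₀a(2L − a)/(2EI) = 1099/EI
  point load 16.5 at a = 9.2: Pa²(3L − a)/(6EI) = 5889/EI
  δ_0 = 6988/EI
Tip deflection under a unit load at B: L³/(3EI) = 507/EI.
With EI = 73000 kN·m²: δ_0 = 0.095727 m and δ_{BB} = 0.006945 m/kN.
Compatibility — the spring shortens by R_B/k under the reaction it provides: δ_0 − R_B·δ_{BB} = R_B/k. With 1/k = 0.000135 m/kN, R_B = δ_0 / (δ_{BB} + 1/k) = 0.095727 / (0.006945 + 0.000135) = 13.52 kN.

R_B = 13.52 kN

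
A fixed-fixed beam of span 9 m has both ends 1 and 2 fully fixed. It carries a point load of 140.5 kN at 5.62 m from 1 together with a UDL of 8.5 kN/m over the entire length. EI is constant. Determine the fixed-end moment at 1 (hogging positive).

M_1 = 168.7 kN·m

Take the two fixed-end moments M_1, M_2 as redundants; the released structure is the simple span 12.
End rotations of the released simple span under the applied load (×1/EI):
  at 1: point load 140.5 at a = 5.62: Pab(L + b)/(6LEI) = 611.9/EI
  at 2: point load 140.5 at a = 5.62: Pab(L + a)/(6LEI) = 722.6/EI
  at 1: UDL 8.5: wL³/(24EI) = 258.2/EI
  at 2: UDL 8.5: wL³/(24EI) = 258.2/EI
  θ_10 = 870.1/EI,  θ_20 = 980.8/EI
Flexibility coefficients: a unit moment at one end gives L/(3EI) there and L/(6EI) at the far end, so f₁₁ = f₂₂ = 3/EI and f₁₂ = f₂₁ = 1.5/EI.
Compatibility — zero rotation at each built-in end:
  3 M_1 + 1.5 M_2 = 870.1
  1.5 M_1 + 3 M_2 = 980.8
Solving the pair gives M_1 = 168.7 kN·m and M_2 = 242.5 kN·m (hogging).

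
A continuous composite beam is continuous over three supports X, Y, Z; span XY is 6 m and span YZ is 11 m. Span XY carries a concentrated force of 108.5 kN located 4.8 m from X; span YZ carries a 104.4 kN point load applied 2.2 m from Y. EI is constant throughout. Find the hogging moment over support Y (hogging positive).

M_Y = 140.1 kN·m

Take M_Y as the redundant. Released structure: two simple spans XY and YZ with a hinge at Y.
End slopes at the hinge Y, treating each span as simply supported:
  span XY: point load 108.5 at a = 4.8: Pab(L + a)/(6LEI) = 187.5/EI
  span YZ: point load 104.4 at a = 2.2: Pab(L + b)/(6LEI) = 606.4/EI
  relative rotation θ_0 = (187.5 + 606.4)/EI = 793.8/EI
A unit hogging moment at Y produces rotation L₁/(3EI) + L₂/(3EI) = 5.667/EI.
Compatibility: M_Y·(L₁+L₂)/(3EI) = θ_0, giving M_Y = 140.1 kN·m (hogging).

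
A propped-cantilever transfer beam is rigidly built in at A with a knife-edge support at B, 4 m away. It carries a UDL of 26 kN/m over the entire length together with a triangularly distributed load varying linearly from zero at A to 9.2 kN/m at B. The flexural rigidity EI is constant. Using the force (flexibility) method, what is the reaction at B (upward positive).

Remove the prop at B; the released (primary) structure is a cantilever built in at A.
Free-end deflection of the primary structure under the applied loading (downward +):
  UDL 26: wL⁴/(8EI) = 832/EI
  triangular load, peak 9.2 at the free end: 11w₀L⁴/(120EI) = 215.9/EI
  δ_0 = 1048/EI
Tip deflection under a unit load at B: L³/(3EI) = 21.33/EI.
Compatibility at B: δ_0 − R_B·δ_{BB} = 0, so R_B = 1048/21.33 = 49.12 kN.

R_B = 49.12 kN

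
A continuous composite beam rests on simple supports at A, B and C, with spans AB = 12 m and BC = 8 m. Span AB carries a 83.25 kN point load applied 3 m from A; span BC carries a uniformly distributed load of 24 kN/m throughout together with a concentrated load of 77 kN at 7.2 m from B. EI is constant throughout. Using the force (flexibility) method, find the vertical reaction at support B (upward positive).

R_B = 157.7 kN

Insert a hinge at B; M_B is the redundant, and each span becomes simply supported.
End slopes at the hinge B, treating each span as simply supported:
  span AB: point load 83.25 at a = 3: Pab(L + a)/(6LEI) = 468.3/EI
  span BC: UDL 24: wL³/(24EI) = 512/EI
  span BC: point load 77 at a = 7.2: Pab(L + b)/(6LEI) = 81.31/EI
  relative rotation θ_0 = (468.3 + 593.3)/EI = 1062/EI
A unit hogging moment at B produces rotation L₁/(3EI) + L₂/(3EI) = 6.667/EI.
Slope continuity at B: θ_0 = M_B·6.667/EI, so M_B = 1062/6.667 = 159.2 kN·m (hogging).
Span AB, ΣM about A with M_B applied at B: R_B^{AB}·12 = 249.8 + 159.2, so R_B^{AB} = 34.08 kN and R_A = 83.25 − 34.08 = 49.17 kN.
Span BC, ΣM about C: R_B^{BC}·8 = 829.6 + 159.2, so R_B^{BC} = 123.6 kN and R_C = 269 − 123.6 = 145.4 kN.
R_B = 34.08 + 123.6 = 157.7 kN.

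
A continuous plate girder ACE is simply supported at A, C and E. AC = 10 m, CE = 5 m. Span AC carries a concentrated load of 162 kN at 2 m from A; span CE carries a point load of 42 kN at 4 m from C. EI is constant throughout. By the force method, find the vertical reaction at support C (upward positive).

R_C = 73.92 kN

Release continuity at C by inserting a hinge; the redundant is the internal moment M_C. The primary structure is two simply-supported spans AC and CE.
End slopes at the hinge C, treating each span as simply supported:
  span AC: point load 162 at a = 2: Pab(L + a)/(6LEI) = 518.4/EI
  span CE: point load 42 at a = 4: Pab(L + b)/(6LEI) = 33.6/EI
  relative rotation θ_0 = (518.4 + 33.6)/EI = 552/EI
A unit hogging moment at C produces rotation L₁/(3EI) + L₂/(3EI) = 5/EI.
Slope continuity at C: θ_0 = M_C·5/EI, so M_C = 552/5 = 110.4 kN·m (hogging).
Span AC, ΣM about A with M_C applied at C: R_C^{AC}·10 = 324 + 110.4, so R_C^{AC} = 43.44 kN and R_A = 162 − 43.44 = 118.6 kN.
Span CE, ΣM about E: R_C^{CE}·5 = 42 + 110.4, so R_C^{CE} = 30.48 kN and R_E = 42 − 30.48 = 11.52 kN.
R_C = 43.44 + 30.48 = 73.92 kN.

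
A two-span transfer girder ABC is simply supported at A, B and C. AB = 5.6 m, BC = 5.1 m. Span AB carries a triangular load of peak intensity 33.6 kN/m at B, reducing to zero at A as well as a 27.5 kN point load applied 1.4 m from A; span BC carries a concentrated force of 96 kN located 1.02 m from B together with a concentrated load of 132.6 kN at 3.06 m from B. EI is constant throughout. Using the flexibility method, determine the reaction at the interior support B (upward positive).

Release continuity at B by inserting a hinge; the redundant is the internal moment M_B. The primary structure is two simply-supported spans AB and BC.
Discontinuity in slope at B on the released structure — sum the simple-span end rotations:
  span AB: triangular load, peak 33.6: w₀L³/(45EI) = 131.1/EI
  span AB: point load 27.5 at a = 1.4: Pab(L + a)/(6LEI) = 33.69/EI
  span BC: point load 96 at a = 1.02: Pab(L + b)/(6LEI) = 119.9/EI
  span BC: point load 132.6 at a = 3.06: Pab(L + b)/(6LEI) = 193.1/EI
  relative rotation θ_0 = (164.8 + 313)/EI = 477.8/EI
A unit hogging moment at B produces rotation L₁/(3EI) + L₂/(3EI) = 3.567/EI.
Slope continuity at B: θ_0 = M_B·3.567/EI, so M_B = 477.8/3.567 = 134 kN·m (hogging).
Span AB, ΣM about A with M_B applied at B: R_B^{AB}·5.6 = 389.7 + 134, so R_B^{AB} = 93.52 kN and R_A = 121.6 − 93.52 = 28.06 kN.
Span BC, ΣM about C: R_B^{BC}·5.1 = 662.2 + 134, so R_B^{BC} = 156.1 kN and R_C = 228.6 − 156.1 = 72.49 kN.
R_B = 93.52 + 156.1 = 249.6 kN.

R_B = 249.6 kN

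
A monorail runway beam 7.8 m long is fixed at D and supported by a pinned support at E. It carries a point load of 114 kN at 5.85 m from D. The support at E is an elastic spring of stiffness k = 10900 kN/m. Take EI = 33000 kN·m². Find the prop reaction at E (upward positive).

Release the roller at E. Primary structure: cantilever fixed at D.
Downward deflection at the released point E due to the loads:
  point load 114 at a = 5.85: Pa²(3L − a)/(6EI) = 11411/EI
Tip deflection under a unit load at E: L³/(3EI) = 158.2/EI.
With EI = 33000 kN·m²: δ_0 = 0.3458 m and δ_{EE} = 0.004793 m/kN.
Compatibility — the spring shortens by R_E/k under the reaction it provides: δ_0 − R_E·δ_{EE} = R_E/k. With 1/k = 0.000092 m/kN, R_E = δ_0 / (δ_{EE} + 1/k) = 0.3458 / (0.004793 + 0.000092) = 70.79 kN.

R_E = 70.79 kN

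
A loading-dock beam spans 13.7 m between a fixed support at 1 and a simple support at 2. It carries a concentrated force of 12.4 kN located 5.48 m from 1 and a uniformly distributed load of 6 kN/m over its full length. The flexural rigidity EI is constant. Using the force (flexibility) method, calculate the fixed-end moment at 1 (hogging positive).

M_1 = 173.4 kN·m

Take the reaction at 2 as the redundant and release it; the primary structure is a cantilever fixed at 1.
Free-end deflection of the primary structure under the applied loading (downward +):
  point load 12.4 at a = 5.48: Pa²(3L − a)/(6EI) = 2211/EI
  UDL 6: wL⁴/(8EI) = 26421/EI
  δ_0 = 28631/EI
Flexibility coefficient — unit upward force at 2: δ_{22} = L³/(3EI) = 857.1/EI.
The prop prevents deflection at 2: R_2 = δ_0/δ_{22} = 28631/857.1 = 33.4 kN.
Moment equilibrium about 1: M_1 = Σ(load moments about 1) − R_2·L = 631 − 33.4×13.7 = 173.4 kN·m.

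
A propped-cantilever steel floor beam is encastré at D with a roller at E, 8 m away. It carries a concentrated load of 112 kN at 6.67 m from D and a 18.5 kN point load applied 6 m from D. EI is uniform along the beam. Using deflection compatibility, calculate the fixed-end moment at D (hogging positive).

Remove the prop at E; the released (primary) structure is a cantilever built in at D.
Free-end deflection of the primary structure under the applied loading (downward +):
  point load 112 at a = 6.67: Pa²(3L − a)/(6EI) = 14392/EI
  point load 18.5 at a = 6: Pa²(3L − a)/(6EI) = 1998/EI
  δ_0 = 16390/EI
Tip deflection under a unit load at E: L³/(3EI) = 170.7/EI.
The prop prevents deflection at E: R_E = δ_0/δ_{EE} = 16390/170.7 = 96.03 kN.
Moment equilibrium about D: M_D = Σ(load moments about D) − R_E·L = 858 − 96.03×8 = 89.77 kN·m.

M_D = 89.77 kN·m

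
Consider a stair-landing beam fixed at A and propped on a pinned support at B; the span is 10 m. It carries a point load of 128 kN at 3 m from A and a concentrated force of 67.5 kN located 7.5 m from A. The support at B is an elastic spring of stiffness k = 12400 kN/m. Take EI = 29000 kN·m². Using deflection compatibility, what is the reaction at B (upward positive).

Remove the prop at B; the released (primary) structure is a cantilever built in at A.
Deflection at B on the released cantilever, summing each load's contribution:
  point load 128 at a = 3: Pa²(3L − a)/(6EI) = 5184/EI
  point load 67.5 at a = 7.5: Pa²(3L − a)/(6EI) = 14238/EI
  δ_0 = 19422/EI
Flexibility coefficient — unit upward force at B: δ_{BB} = L³/(3EI) = 333.3/EI.
With EI = 29000 kN·m²: δ_0 = 0.66973 m and δ_{BB} = 0.011494 m/kN.
Compatibility — the spring shortens by R_B/k under the reaction it provides: δ_0 − R_B·δ_{BB} = R_B/k. With 1/k = 0.000081 m/kN, R_B = δ_0 / (δ_{BB} + 1/k) = 0.66973 / (0.011494 + 0.000081) = 57.86 kN.

R_B = 57.86 kN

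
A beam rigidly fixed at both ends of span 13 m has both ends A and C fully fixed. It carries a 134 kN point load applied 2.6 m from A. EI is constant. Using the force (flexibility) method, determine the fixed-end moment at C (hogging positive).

M_C = 55.74 kN·m

Take the two fixed-end moments M_A, M_C as redundants; the released structure is the simple span AC.
Simple-span end rotations at A and C under the given loads:
  at A: point load 134 at a = 2.6: Pab(L + b)/(6LEI) = 1087/EI
  at C: point load 134 at a = 2.6: Pab(L + a)/(6LEI) = 724.7/EI
  θ_A0 = 1087/EI,  θ_C0 = 724.7/EI
Flexibility coefficients: a unit moment at one end gives L/(3EI) there and L/(6EI) at the far end, so f₁₁ = f₂₂ = 4.333/EI and f₁₂ = f₂₁ = 2.167/EI.
Compatibility — zero rotation at each built-in end:
  4.333 M_A + 2.167 M_C = 1087
  2.167 M_A + 4.333 M_C = 724.7
Solving the pair gives M_A = 223 kN·m and M_C = 55.74 kN·m (hogging).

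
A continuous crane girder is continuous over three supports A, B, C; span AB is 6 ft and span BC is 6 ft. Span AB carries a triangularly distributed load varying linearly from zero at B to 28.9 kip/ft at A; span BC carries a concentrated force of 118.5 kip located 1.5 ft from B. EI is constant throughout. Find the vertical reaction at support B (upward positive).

Release continuity at B by inserting a hinge; the redundant is the internal moment M_B. The primary structure is two simply-supported spans AB and BC.
End slopes at the hinge B, treating each span as simply supported:
  span AB: triangular load, peak 28.9: 7w₀L³/(360EI) = 121.4/EI
  span BC: point load 118.5 at a = 1.5: Pab(L + b)/(6LEI) = 233.3/EI
  relative rotation θ_0 = (121.4 + 233.3)/EI = 354.7/EI
A unit hogging moment at B produces rotation L₁/(3EI) + L₂/(3EI) = 4/EI.
Slope continuity at B: θ_0 = M_B·4/EI, so M_B = 354.7/4 = 88.67 kip·ft (hogging).
Span AB, ΣM about A with M_B applied at B: R_B^{AB}·6 = 173.4 + 88.67, so R_B^{AB} = 43.68 kip and R_A = 86.7 − 43.68 = 43.02 kip.
Span BC, ΣM about C: R_B^{BC}·6 = 533.2 + 88.67, so R_B^{BC} = 103.7 kip and R_C = 118.5 − 103.7 = 14.85 kip.
R_B = 43.68 + 103.7 = 147.3 kip.

R_B = 147.3 kip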